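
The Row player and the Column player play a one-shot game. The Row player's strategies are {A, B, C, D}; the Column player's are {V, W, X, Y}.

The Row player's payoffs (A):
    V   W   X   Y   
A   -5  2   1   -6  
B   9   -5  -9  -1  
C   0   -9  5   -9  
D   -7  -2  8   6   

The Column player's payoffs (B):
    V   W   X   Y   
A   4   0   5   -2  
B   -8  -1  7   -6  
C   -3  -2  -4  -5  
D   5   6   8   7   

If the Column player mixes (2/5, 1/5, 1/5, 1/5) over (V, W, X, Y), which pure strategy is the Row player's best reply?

The Row player's best reply maximizes expected payoff against the mix.
A: (2/5)·(-5) + (1/5)·2 + (1/5)·1 + (1/5)·(-6) = -13/5
B: (2/5)·9 + (1/5)·(-5) + (1/5)·(-9) + (1/5)·(-1) = 3/5
C: (2/5)·0 + (1/5)·(-9) + (1/5)·5 + (1/5)·(-9) = -13/5
D: (2/5)·(-7) + (1/5)·(-2) + (1/5)·8 + (1/5)·6 = -2/5
Highest expected payoff is 3/5, from B.

B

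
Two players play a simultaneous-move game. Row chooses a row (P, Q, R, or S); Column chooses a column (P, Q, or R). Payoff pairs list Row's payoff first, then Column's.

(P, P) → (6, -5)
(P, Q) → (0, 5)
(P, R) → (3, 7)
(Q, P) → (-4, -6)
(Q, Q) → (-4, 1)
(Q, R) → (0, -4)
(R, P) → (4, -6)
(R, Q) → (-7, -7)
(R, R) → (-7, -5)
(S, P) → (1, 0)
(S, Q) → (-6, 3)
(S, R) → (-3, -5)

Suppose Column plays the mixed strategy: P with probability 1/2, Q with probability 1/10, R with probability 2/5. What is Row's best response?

P

Compute Row's expected payoff from each pure strategy against the given mix.
P: (1/2)·6 + (1/10)·0 + (2/5)·3 = 21/5
Q: (1/2)·(-4) + (1/10)·(-4) + (2/5)·0 = -12/5
R: (1/2)·4 + (1/10)·(-7) + (2/5)·(-7) = -3/2
S: (1/2)·1 + (1/10)·(-6) + (2/5)·(-3) = -13/10
Highest expected payoff is 21/5, from P.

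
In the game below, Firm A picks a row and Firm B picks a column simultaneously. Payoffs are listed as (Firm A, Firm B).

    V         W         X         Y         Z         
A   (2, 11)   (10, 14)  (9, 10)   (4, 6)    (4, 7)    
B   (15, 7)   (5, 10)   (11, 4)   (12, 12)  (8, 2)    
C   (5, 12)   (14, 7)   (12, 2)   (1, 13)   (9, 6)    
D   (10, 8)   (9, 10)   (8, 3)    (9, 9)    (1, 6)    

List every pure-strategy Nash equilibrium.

Find each player's best response to every opponent strategy; NE are the intersections.
Firm A's best responses — vs V: B (payoff 15); vs W: C (payoff 14); vs X: C (payoff 12); vs Y: B (payoff 12); vs Z: C (payoff 9).
Firm B's best responses — vs A: W (payoff 14); vs B: Y (payoff 12); vs C: Y (payoff 13); vs D: W (payoff 10).
The only mutual best response is (B, Y); neither player gains by switching there.

(B, Y)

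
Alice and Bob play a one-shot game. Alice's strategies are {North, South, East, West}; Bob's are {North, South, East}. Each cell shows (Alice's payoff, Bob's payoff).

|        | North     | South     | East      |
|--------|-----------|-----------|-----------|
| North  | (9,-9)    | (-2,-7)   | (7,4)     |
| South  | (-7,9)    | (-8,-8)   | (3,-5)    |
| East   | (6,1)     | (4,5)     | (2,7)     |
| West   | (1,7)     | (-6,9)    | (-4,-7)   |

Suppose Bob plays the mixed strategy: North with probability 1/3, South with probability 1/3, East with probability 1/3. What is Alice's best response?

Alice's best reply maximizes expected payoff against the mix.
North: (1/3)·9 + (1/3)·(-2) + (1/3)·7 = 14/3
South: (1/3)·(-7) + (1/3)·(-8) + (1/3)·3 = -4
East: (1/3)·6 + (1/3)·4 + (1/3)·2 = 4
West: (1/3)·1 + (1/3)·(-6) + (1/3)·(-4) = -3
Highest expected payoff is 14/3, from North.

North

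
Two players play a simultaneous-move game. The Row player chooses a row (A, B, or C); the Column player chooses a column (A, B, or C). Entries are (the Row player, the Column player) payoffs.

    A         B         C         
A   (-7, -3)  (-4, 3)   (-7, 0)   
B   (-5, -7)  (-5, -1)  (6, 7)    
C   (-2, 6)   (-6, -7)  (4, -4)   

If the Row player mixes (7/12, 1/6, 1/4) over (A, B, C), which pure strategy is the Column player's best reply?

The Column player's best reply maximizes expected payoff against the mix.
A: (7/12)·(-3) + (1/6)·(-7) + (1/4)·6 = -17/12
B: (7/12)·3 + (1/6)·(-1) + (1/4)·(-7) = -1/6
C: (7/12)·0 + (1/6)·7 + (1/4)·(-4) = 1/6
Highest expected payoff is 1/6, from C.

C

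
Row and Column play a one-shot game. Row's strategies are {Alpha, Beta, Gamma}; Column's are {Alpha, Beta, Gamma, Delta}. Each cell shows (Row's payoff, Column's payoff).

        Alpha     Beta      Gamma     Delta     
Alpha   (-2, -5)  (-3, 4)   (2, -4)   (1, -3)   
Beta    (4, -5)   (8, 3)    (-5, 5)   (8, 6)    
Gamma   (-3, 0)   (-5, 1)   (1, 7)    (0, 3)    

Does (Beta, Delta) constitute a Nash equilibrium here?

Holding Column at Delta: Row gets 8 from Beta, versus 1 from Alpha, 0 from Gamma. No profitable deviation for Row.
Holding Row at Beta: Column gets 6 from Delta, versus -5 from Alpha, 3 from Beta, 5 from Gamma. No profitable deviation for Column either.

Yes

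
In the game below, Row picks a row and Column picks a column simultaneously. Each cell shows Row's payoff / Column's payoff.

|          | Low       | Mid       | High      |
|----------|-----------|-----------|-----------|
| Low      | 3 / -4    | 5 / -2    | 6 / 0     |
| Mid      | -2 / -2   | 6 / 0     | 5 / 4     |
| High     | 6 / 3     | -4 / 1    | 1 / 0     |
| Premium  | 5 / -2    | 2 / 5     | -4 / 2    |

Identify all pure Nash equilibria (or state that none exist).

Find each player's best response to every opponent strategy; NE are the intersections.
Row's best responses — vs Low: High (payoff 6); vs Mid: Mid (payoff 6); vs High: Low (payoff 6).
Column's best responses — vs Low: High (payoff 0); vs Mid: High (payoff 4); vs High: Low (payoff 3); vs Premium: Mid (payoff 5).
Mutual best responses occur at (Low, High) and (High, Low); at each, neither player gains by switching.

(Low, High) and (High, Low)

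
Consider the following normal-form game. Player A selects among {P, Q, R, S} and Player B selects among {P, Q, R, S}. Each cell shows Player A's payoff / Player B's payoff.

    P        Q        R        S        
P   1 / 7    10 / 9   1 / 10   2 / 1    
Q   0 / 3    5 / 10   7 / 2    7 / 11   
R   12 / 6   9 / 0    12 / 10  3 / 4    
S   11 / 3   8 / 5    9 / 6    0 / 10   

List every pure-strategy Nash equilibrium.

Find each player's best response to every opponent strategy; NE are the intersections.
Player A's best responses — vs P: R (payoff 12); vs Q: P (payoff 10); vs R: R (payoff 12); vs S: Q (payoff 7).
Player B's best responses — vs P: R (payoff 10); vs Q: S (payoff 11); vs R: R (payoff 10); vs S: S (payoff 10).
Mutual best responses occur at (Q, S) and (R, R); at each, neither player gains by switching.

(Q, S) and (R, R)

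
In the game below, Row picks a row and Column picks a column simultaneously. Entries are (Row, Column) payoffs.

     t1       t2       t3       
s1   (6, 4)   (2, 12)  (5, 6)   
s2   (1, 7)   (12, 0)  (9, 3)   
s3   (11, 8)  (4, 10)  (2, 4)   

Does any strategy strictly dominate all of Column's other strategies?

A strategy is strictly dominant if it gives Column a strictly higher payoff than every other strategy, against every choice by the opponent.
t1 is not dominant: against s1, t2 gives 12 > 4.
t2 is not dominant: against s2, t1 gives 7 > 0.
t3 is not dominant: against s1, t2 gives 12 > 6.
No single strategy is best against every opponent action.

None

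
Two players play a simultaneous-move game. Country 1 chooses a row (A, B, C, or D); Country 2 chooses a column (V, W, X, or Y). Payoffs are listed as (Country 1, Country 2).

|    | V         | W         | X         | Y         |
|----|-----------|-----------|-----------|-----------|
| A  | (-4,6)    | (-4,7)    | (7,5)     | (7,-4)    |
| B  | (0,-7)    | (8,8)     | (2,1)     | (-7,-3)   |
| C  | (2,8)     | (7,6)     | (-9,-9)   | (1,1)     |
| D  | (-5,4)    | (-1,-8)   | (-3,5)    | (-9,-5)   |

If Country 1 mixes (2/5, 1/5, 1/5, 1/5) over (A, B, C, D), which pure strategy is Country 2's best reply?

Compute Country 2's expected payoff from each pure strategy against the given mix.
V: (2/5)·6 + (1/5)·(-7) + (1/5)·8 + (1/5)·4 = 17/5
W: (2/5)·7 + (1/5)·8 + (1/5)·6 + (1/5)·(-8) = 4
X: (2/5)·5 + (1/5)·1 + (1/5)·(-9) + (1/5)·5 = 7/5
Y: (2/5)·(-4) + (1/5)·(-3) + (1/5)·1 + (1/5)·(-5) = -3
Highest expected payoff is 4, from W.

W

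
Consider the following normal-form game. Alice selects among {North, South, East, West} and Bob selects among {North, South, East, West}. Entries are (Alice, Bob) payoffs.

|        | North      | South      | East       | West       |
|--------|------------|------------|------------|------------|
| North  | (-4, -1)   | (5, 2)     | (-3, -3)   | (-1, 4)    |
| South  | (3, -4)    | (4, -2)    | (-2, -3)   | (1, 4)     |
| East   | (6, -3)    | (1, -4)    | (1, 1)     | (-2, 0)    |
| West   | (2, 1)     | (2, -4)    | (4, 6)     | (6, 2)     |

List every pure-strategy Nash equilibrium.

(West, East)

A profile is a Nash equilibrium when each player is best-responding to the other.
Alice's best responses — vs North: East (payoff 6); vs South: North (payoff 5); vs East: West (payoff 4); vs West: West (payoff 6).
Bob's best responses — vs North: West (payoff 4); vs South: West (payoff 4); vs East: East (payoff 1); vs West: East (payoff 6).
The only mutual best response is (West, East); neither player gains by switching there.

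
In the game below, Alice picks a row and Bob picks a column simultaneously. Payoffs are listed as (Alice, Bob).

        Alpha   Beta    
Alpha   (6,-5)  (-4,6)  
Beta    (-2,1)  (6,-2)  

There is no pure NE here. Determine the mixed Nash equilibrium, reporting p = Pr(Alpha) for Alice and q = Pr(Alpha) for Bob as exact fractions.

p = 3/14, q = 5/9

Each player's mixing probability is pinned down by making the *other* player indifferent.
Bob indifferent between Alpha and Beta: p·(-5) + (1−p)·1 = p·6 + (1−p)·(-2) ⟹ 1 + (-6)p = (-2) + 8p ⟹ p = 3/14.
Alice indifferent between Alpha and Beta: q·6 + (1−q)·(-4) = q·(-2) + (1−q)·6 ⟹ (-4) + 10q = 6 + (-8)q ⟹ q = 5/9.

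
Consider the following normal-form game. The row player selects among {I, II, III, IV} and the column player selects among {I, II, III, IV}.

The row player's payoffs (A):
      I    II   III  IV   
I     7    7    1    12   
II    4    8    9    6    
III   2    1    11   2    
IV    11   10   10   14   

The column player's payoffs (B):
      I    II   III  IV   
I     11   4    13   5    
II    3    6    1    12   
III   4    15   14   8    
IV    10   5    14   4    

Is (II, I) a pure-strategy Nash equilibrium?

No

Holding the column player at I: the row player gets 4 from II but could get 11 by switching to IV. The row player has a profitable deviation.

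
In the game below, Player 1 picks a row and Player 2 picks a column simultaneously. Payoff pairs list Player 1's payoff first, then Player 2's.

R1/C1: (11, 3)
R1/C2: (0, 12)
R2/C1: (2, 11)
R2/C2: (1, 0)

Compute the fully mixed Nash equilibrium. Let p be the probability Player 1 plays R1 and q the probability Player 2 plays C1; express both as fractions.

Each player's mixing probability is pinned down by making the *other* player indifferent.
Player 2 indifferent between C1 and C2: p·3 + (1−p)·11 = p·12 + (1−p)·0 ⟹ 11 + (-8)p = 0 + 12p ⟹ p = 11/20.
Player 1 indifferent between R1 and R2: q·11 + (1−q)·0 = q·2 + (1−q)·1 ⟹ 0 + 11q = 1 + 1q ⟹ q = 1/10.

p = 11/20, q = 1/10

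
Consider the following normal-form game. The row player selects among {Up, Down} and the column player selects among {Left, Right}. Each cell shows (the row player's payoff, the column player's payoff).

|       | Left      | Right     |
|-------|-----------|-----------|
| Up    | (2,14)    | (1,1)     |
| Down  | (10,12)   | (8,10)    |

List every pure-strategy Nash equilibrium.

A profile is a Nash equilibrium when each player is best-responding to the other.
The row player's best responses — vs Left: Down (payoff 10); vs Right: Down (payoff 8).
The column player's best responses — vs Up: Left (payoff 14); vs Down: Left (payoff 12).
The only mutual best response is (Down, Left); neither player gains by switching there.

(Down, Left)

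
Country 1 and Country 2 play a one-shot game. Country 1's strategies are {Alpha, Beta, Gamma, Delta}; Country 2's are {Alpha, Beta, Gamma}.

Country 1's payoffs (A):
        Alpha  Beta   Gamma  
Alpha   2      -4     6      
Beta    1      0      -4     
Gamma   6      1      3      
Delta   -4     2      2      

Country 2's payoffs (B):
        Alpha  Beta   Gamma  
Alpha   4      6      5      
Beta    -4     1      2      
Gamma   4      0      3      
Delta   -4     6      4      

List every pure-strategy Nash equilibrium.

(Gamma, Alpha) and (Delta, Beta)

Check mutual best responses: a cell is a NE iff neither player can gain by unilaterally deviating.
Country 1's best responses — vs Alpha: Gamma (payoff 6); vs Beta: Delta (payoff 2); vs Gamma: Alpha (payoff 6).
Country 2's best responses — vs Alpha: Beta (payoff 6); vs Beta: Gamma (payoff 2); vs Gamma: Alpha (payoff 4); vs Delta: Beta (payoff 6).
Mutual best responses occur at (Gamma, Alpha) and (Delta, Beta); at each, neither player gains by switching.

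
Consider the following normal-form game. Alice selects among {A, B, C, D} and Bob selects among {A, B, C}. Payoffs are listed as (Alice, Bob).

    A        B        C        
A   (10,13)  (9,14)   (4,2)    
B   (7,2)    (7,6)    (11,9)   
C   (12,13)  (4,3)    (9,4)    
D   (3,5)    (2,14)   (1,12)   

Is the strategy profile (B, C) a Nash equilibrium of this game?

Holding Bob at C: Alice gets 11 from B, versus 4 from A, 9 from C, 1 from D. No profitable deviation for Alice.
Holding Alice at B: Bob gets 9 from C, versus 2 from A, 6 from B. No profitable deviation for Bob either.

Yes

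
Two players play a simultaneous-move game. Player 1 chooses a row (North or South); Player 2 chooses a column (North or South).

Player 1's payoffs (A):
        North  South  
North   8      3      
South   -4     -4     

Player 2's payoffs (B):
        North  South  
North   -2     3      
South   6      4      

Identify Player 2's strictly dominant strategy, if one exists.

Check whether one of Player 2's strategies beats all alternatives regardless of what the opponent does.
North is not dominant: against North, South gives 3 > -2.
South is not dominant: against South, North gives 6 > 4.
No single strategy is best against every opponent action.

No strictly dominant strategy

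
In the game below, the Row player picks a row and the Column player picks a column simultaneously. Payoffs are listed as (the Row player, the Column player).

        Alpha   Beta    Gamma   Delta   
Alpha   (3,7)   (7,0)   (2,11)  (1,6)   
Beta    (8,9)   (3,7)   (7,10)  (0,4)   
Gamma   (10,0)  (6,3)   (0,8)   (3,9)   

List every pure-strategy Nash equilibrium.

A profile is a Nash equilibrium when each player is best-responding to the other.
The Row player's best responses — vs Alpha: Gamma (payoff 10); vs Beta: Alpha (payoff 7); vs Gamma: Beta (payoff 7); vs Delta: Gamma (payoff 3).
The Column player's best responses — vs Alpha: Gamma (payoff 11); vs Beta: Gamma (payoff 10); vs Gamma: Delta (payoff 9).
Mutual best responses occur at (Beta, Gamma) and (Gamma, Delta); at each, neither player gains by switching.

(Beta, Gamma) and (Gamma, Delta)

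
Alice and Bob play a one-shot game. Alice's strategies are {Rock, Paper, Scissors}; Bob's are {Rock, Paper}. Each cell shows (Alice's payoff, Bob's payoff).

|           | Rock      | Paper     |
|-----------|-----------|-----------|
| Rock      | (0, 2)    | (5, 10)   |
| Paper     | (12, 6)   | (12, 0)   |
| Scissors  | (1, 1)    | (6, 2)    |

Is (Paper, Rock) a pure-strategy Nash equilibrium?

Holding Bob at Rock: Alice gets 12 from Paper, versus 0 from Rock, 1 from Scissors. No profitable deviation for Alice.
Holding Alice at Paper: Bob gets 6 from Rock, versus 0 from Paper. No profitable deviation for Bob either.

Yes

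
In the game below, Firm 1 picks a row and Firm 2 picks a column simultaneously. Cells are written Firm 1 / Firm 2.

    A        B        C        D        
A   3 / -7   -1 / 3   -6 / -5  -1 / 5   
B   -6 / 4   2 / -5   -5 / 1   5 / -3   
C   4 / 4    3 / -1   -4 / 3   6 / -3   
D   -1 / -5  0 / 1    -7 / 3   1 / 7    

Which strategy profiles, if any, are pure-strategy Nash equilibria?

(C, A)

A profile is a Nash equilibrium when each player is best-responding to the other.
Firm 1's best responses — vs A: C (payoff 4); vs B: C (payoff 3); vs C: C (payoff -4); vs D: C (payoff 6).
Firm 2's best responses — vs A: D (payoff 5); vs B: A (payoff 4); vs C: A (payoff 4); vs D: D (payoff 7).
The only mutual best response is (C, A); neither player gains by switching there.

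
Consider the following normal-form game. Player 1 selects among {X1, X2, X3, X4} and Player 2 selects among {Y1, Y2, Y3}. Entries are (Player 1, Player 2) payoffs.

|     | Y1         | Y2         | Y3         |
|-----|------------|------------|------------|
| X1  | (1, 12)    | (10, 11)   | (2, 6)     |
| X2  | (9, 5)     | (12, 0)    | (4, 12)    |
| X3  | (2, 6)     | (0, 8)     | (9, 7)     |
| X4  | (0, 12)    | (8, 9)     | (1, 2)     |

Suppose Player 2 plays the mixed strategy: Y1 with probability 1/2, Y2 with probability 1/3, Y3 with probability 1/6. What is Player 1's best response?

X2

Compute Player 1's expected payoff from each pure strategy against the given mix.
X1: (1/2)·1 + (1/3)·10 + (1/6)·2 = 25/6
X2: (1/2)·9 + (1/3)·12 + (1/6)·4 = 55/6
X3: (1/2)·2 + (1/3)·0 + (1/6)·9 = 5/2
X4: (1/2)·0 + (1/3)·8 + (1/6)·1 = 17/6
Highest expected payoff is 55/6, from X2.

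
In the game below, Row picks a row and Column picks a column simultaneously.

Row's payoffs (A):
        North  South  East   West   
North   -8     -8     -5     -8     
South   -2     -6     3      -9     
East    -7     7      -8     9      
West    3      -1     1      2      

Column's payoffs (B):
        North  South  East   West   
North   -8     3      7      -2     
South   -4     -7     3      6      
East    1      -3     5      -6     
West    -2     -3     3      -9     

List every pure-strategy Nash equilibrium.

There is no pure-strategy Nash equilibrium

A profile is a Nash equilibrium when each player is best-responding to the other.
Row's best responses — vs North: West (payoff 3); vs South: East (payoff 7); vs East: South (payoff 3); vs West: East (payoff 9).
Column's best responses — vs North: East (payoff 7); vs South: West (payoff 6); vs East: East (payoff 5); vs West: East (payoff 3).
No cell has both players best-responding. For instance, Row's best reply to West is East, but against East Column prefers East over West.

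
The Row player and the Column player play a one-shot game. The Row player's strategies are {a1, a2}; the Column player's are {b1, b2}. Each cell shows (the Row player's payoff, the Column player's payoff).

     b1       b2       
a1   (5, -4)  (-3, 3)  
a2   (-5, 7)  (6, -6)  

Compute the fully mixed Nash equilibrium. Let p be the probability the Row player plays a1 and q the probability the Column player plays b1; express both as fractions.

p = 13/20, q = 9/19

Each player's mixing probability is pinned down by making the *other* player indifferent.
The Column player indifferent between b1 and b2: p·(-4) + (1−p)·7 = p·3 + (1−p)·(-6) ⟹ 7 + (-11)p = (-6) + 9p ⟹ p = 13/20.
The Row player indifferent between a1 and a2: q·5 + (1−q)·(-3) = q·(-5) + (1−q)·6 ⟹ (-3) + 8q = 6 + (-11)q ⟹ q = 9/19.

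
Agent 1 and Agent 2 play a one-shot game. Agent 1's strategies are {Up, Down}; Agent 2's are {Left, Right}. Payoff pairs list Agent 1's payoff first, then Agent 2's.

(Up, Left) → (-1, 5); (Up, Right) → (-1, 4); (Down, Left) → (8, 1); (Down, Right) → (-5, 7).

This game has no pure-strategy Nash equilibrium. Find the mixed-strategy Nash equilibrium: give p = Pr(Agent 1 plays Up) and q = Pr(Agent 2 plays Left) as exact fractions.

p = 6/7, q = 4/13

In a mixed NE each player is indifferent between their pure strategies, so the opponent's mix sets the indifference.
Agent 2 indifferent between Left and Right: p·5 + (1−p)·1 = p·4 + (1−p)·7 ⟹ 1 + 4p = 7 + (-3)p ⟹ p = 6/7.
Agent 1 indifferent between Up and Down: q·(-1) + (1−q)·(-1) = q·8 + (1−q)·(-5) ⟹ (-1) + 0q = (-5) + 13q ⟹ q = 4/13.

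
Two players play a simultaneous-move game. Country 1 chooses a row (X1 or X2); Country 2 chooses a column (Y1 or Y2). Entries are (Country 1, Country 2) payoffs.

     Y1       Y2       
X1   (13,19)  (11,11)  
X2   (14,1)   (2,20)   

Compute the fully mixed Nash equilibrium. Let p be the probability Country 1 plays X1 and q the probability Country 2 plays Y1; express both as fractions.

Each player's mixing probability is pinned down by making the *other* player indifferent.
Country 2 indifferent between Y1 and Y2: p·19 + (1−p)·1 = p·11 + (1−p)·20 ⟹ 1 + 18p = 20 + (-9)p ⟹ p = 19/27.
Country 1 indifferent between X1 and X2: q·13 + (1−q)·11 = q·14 + (1−q)·2 ⟹ 11 + 2q = 2 + 12q ⟹ q = 9/10.

p = 19/27, q = 9/10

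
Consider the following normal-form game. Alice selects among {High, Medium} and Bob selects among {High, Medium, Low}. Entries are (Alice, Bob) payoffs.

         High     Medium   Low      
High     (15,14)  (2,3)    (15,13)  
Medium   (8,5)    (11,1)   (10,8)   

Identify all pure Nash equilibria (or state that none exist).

A profile is a Nash equilibrium when each player is best-responding to the other.
Alice's best responses — vs High: High (payoff 15); vs Medium: Medium (payoff 11); vs Low: High (payoff 15).
Bob's best responses — vs High: High (payoff 14); vs Medium: Low (payoff 8).
The only mutual best response is (High, High); neither player gains by switching there.

(High, High)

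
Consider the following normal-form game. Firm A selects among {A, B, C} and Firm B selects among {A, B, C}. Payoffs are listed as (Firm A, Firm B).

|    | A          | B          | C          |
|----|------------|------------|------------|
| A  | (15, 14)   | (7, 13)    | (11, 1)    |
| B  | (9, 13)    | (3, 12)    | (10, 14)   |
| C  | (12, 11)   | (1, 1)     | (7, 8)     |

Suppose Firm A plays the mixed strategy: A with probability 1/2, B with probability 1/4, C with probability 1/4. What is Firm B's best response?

A

Compute Firm B's expected payoff from each pure strategy against the given mix.
A: (1/2)·14 + (1/4)·13 + (1/4)·11 = 13
B: (1/2)·13 + (1/4)·12 + (1/4)·1 = 39/4
C: (1/2)·1 + (1/4)·14 + (1/4)·8 = 6
Highest expected payoff is 13, from A.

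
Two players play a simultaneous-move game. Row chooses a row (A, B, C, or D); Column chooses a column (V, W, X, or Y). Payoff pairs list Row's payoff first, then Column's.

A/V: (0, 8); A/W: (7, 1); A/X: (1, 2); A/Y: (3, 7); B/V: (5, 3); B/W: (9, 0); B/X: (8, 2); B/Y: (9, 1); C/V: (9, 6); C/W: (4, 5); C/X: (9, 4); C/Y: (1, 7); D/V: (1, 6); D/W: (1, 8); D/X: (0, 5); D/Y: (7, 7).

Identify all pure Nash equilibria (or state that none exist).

None

A profile is a Nash equilibrium when each player is best-responding to the other.
Row's best responses — vs V: C (payoff 9); vs W: B (payoff 9); vs X: C (payoff 9); vs Y: B (payoff 9).
Column's best responses — vs A: V (payoff 8); vs B: V (payoff 3); vs C: Y (payoff 7); vs D: W (payoff 8).
No cell has both players best-responding. For instance, Row's best reply to X is C, but against C Column prefers Y over X.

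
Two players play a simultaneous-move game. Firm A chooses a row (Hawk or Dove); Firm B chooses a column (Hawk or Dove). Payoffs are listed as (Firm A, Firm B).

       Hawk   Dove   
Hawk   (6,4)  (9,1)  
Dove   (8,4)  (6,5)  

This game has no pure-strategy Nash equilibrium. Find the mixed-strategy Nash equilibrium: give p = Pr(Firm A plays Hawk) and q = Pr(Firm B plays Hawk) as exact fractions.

p = 1/4, q = 3/5

Each player's mixing probability is pinned down by making the *other* player indifferent.
Firm B indifferent between Hawk and Dove: p·4 + (1−p)·4 = p·1 + (1−p)·5 ⟹ 4 + 0p = 5 + (-4)p ⟹ p = 1/4.
Firm A indifferent between Hawk and Dove: q·6 + (1−q)·9 = q·8 + (1−q)·6 ⟹ 9 + (-3)q = 6 + 2q ⟹ q = 3/5.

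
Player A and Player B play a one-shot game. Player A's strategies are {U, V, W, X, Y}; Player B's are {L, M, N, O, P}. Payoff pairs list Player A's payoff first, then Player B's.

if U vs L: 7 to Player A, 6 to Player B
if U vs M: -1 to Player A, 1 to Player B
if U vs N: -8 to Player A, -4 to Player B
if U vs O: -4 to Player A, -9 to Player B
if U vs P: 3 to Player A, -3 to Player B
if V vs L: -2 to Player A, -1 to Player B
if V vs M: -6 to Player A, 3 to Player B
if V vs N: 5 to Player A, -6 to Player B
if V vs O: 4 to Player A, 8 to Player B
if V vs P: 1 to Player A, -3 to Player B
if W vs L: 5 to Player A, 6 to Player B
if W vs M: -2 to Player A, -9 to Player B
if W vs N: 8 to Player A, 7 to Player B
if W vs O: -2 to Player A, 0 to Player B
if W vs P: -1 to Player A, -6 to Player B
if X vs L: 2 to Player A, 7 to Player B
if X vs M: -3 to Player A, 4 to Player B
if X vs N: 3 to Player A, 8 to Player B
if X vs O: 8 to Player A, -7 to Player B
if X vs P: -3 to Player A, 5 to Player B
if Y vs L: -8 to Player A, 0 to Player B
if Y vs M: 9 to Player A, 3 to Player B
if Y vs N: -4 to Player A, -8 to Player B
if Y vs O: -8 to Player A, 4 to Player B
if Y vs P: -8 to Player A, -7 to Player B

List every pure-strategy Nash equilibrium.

(U, L) and (W, N)

A profile is a Nash equilibrium when each player is best-responding to the other.
Player A's best responses — vs L: U (payoff 7); vs M: Y (payoff 9); vs N: W (payoff 8); vs O: X (payoff 8); vs P: U (payoff 3).
Player B's best responses — vs U: L (payoff 6); vs V: O (payoff 8); vs W: N (payoff 7); vs X: N (payoff 8); vs Y: O (payoff 4).
Mutual best responses occur at (U, L) and (W, N); at each, neither player gains by switching.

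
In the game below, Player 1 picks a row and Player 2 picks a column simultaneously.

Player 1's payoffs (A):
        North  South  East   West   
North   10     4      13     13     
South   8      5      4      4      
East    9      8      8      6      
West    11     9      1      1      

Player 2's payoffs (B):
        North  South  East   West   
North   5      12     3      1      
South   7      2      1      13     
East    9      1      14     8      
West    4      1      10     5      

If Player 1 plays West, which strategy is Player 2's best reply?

East

With Player 1 fixed at West, Player 2's payoffs are: North → 4, South → 1, East → 10, West → 5.
The maximum is 10, achieved by East.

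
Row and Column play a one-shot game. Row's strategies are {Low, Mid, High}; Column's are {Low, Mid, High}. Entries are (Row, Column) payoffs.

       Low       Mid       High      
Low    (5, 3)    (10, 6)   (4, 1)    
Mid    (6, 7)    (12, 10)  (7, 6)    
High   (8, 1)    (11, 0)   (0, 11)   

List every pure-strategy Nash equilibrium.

Check mutual best responses: a cell is a NE iff neither player can gain by unilaterally deviating.
Row's best responses — vs Low: High (payoff 8); vs Mid: Mid (payoff 12); vs High: Mid (payoff 7).
Column's best responses — vs Low: Mid (payoff 6); vs Mid: Mid (payoff 10); vs High: High (payoff 11).
The only mutual best response is (Mid, Mid); neither player gains by switching there.

(Mid, Mid)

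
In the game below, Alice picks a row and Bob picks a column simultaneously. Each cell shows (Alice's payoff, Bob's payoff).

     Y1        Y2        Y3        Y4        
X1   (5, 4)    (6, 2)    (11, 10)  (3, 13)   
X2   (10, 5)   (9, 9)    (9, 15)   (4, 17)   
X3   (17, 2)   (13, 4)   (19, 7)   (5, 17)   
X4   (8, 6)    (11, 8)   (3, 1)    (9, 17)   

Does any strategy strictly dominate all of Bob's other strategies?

Y4

Check whether one of Bob's strategies beats all alternatives regardless of what the opponent does.
Y4 strictly dominates: vs X1: 13 > each of {4, 2, 10}; vs X2: 17 > each of {5, 9, 15}; vs X3: 17 > each of {2, 4, 7}; vs X4: 17 > each of {6, 8, 1}.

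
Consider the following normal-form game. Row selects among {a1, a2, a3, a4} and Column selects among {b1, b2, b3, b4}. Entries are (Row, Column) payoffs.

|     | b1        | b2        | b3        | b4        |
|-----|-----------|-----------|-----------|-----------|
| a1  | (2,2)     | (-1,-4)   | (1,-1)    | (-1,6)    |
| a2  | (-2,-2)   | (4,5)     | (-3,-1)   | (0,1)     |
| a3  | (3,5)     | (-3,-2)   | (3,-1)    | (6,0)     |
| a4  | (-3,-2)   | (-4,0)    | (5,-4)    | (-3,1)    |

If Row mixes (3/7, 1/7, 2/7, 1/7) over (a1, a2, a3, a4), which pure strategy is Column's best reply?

b4

Column's best reply maximizes expected payoff against the mix.
b1: (3/7)·2 + (1/7)·(-2) + (2/7)·5 + (1/7)·(-2) = 12/7
b2: (3/7)·(-4) + (1/7)·5 + (2/7)·(-2) + (1/7)·0 = -11/7
b3: (3/7)·(-1) + (1/7)·(-1) + (2/7)·(-1) + (1/7)·(-4) = -10/7
b4: (3/7)·6 + (1/7)·1 + (2/7)·0 + (1/7)·1 = 20/7
Highest expected payoff is 20/7, from b4.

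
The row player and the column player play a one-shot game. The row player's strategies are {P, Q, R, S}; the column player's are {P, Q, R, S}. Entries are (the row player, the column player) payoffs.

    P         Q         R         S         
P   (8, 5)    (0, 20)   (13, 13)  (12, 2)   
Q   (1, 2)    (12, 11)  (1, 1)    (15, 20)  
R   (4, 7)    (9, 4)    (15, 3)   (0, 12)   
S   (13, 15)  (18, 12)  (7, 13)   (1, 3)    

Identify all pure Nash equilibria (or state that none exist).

A profile is a Nash equilibrium when each player is best-responding to the other.
The row player's best responses — vs P: S (payoff 13); vs Q: S (payoff 18); vs R: R (payoff 15); vs S: Q (payoff 15).
The column player's best responses — vs P: Q (payoff 20); vs Q: S (payoff 20); vs R: S (payoff 12); vs S: P (payoff 15).
Mutual best responses occur at (Q, S) and (S, P); at each, neither player gains by switching.

(Q, S) and (S, P)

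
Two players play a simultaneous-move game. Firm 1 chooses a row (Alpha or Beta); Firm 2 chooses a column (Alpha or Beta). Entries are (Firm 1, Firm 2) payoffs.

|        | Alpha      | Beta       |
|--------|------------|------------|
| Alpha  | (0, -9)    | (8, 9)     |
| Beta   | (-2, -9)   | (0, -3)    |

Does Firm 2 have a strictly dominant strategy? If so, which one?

Beta

A strategy is strictly dominant if it gives Firm 2 a strictly higher payoff than every other strategy, against every choice by the opponent.
Beta strictly dominates: vs Alpha: 9 > -9; vs Beta: -3 > -9.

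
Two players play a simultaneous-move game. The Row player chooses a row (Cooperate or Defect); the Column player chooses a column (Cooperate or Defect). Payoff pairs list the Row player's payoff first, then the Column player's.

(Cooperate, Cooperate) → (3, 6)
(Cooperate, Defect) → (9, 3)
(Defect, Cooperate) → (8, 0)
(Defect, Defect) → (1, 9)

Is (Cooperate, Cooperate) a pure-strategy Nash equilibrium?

Holding the Column player at Cooperate: the Row player gets 3 from Cooperate but could get 8 by switching to Defect. The Row player has a profitable deviation.

No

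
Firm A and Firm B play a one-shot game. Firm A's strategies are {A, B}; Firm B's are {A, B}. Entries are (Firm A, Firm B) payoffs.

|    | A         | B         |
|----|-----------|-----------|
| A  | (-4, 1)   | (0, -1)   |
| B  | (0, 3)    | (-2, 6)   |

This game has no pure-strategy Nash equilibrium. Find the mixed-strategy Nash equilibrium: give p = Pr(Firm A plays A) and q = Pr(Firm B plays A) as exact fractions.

Each player's mixing probability is pinned down by making the *other* player indifferent.
Firm B indifferent between A and B: p·1 + (1−p)·3 = p·(-1) + (1−p)·6 ⟹ 3 + (-2)p = 6 + (-7)p ⟹ p = 3/5.
Firm A indifferent between A and B: q·(-4) + (1−q)·0 = q·0 + (1−q)·(-2) ⟹ 0 + (-4)q = (-2) + 2q ⟹ q = 1/3.

p = 3/5, q = 1/3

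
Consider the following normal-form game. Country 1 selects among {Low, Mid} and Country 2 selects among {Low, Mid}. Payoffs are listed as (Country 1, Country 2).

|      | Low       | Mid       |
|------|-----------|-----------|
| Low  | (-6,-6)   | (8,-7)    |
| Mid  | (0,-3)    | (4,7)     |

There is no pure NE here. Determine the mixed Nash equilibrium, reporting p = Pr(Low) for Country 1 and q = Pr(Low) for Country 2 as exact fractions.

p = 10/11, q = 2/5

In a mixed NE each player is indifferent between their pure strategies, so the opponent's mix sets the indifference.
Country 2 indifferent between Low and Mid: p·(-6) + (1−p)·(-3) = p·(-7) + (1−p)·7 ⟹ (-3) + (-3)p = 7 + (-14)p ⟹ p = 10/11.
Country 1 indifferent between Low and Mid: q·(-6) + (1−q)·8 = q·0 + (1−q)·4 ⟹ 8 + (-14)q = 4 + (-4)q ⟹ q = 2/5.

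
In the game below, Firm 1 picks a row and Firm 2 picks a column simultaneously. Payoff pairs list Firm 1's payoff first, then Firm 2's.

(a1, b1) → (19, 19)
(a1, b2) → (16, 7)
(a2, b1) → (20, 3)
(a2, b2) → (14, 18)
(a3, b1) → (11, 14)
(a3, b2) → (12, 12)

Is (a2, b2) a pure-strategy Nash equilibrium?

No

Holding Firm 2 at b2: Firm 1 gets 14 from a2 but could get 16 by switching to a1. Firm 1 has a profitable deviation.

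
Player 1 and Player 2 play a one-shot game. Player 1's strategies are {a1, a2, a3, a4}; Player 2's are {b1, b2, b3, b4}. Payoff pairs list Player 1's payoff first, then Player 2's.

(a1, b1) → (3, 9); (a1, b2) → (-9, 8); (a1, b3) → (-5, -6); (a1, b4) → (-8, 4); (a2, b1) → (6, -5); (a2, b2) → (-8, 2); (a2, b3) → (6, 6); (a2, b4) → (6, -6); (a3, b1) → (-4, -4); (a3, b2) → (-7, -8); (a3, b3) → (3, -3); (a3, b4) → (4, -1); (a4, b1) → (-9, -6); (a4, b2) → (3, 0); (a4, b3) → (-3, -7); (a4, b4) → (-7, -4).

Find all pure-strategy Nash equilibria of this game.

(a2, b3) and (a4, b2)

Find each player's best response to every opponent strategy; NE are the intersections.
Player 1's best responses — vs b1: a2 (payoff 6); vs b2: a4 (payoff 3); vs b3: a2 (payoff 6); vs b4: a2 (payoff 6).
Player 2's best responses — vs a1: b1 (payoff 9); vs a2: b3 (payoff 6); vs a3: b4 (payoff -1); vs a4: b2 (payoff 0).
Mutual best responses occur at (a2, b3) and (a4, b2); at each, neither player gains by switching.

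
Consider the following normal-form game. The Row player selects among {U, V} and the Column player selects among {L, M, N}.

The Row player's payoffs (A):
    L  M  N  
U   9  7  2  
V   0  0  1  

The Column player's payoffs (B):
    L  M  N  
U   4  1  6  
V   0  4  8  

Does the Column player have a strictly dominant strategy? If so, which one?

A strategy is strictly dominant if it gives the Column player a strictly higher payoff than every other strategy, against every choice by the opponent.
N strictly dominates: vs U: 6 > each of {4, 1}; vs V: 8 > each of {0, 4}.

N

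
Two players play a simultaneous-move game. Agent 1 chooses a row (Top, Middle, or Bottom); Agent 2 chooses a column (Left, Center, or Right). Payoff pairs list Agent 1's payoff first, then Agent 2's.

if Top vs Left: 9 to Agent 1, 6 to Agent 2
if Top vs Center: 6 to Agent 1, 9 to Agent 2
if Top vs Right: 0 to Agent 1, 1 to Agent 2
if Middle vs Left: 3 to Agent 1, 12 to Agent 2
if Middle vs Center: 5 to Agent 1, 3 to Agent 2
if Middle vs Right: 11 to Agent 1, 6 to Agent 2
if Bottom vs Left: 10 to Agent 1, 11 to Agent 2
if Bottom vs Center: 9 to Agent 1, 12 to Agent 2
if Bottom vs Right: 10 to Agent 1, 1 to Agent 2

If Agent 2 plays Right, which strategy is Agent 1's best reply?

Middle

With Agent 2 fixed at Right, Agent 1's payoffs are: Top → 0, Middle → 11, Bottom → 10.
The maximum is 11, achieved by Middle.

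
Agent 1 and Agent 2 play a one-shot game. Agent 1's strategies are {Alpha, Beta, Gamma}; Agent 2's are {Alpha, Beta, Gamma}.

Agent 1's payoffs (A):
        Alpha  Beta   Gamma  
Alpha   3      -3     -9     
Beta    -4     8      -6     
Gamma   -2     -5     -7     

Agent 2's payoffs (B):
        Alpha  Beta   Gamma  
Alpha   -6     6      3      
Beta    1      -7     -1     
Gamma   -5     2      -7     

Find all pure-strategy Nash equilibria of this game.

Check mutual best responses: a cell is a NE iff neither player can gain by unilaterally deviating.
Agent 1's best responses — vs Alpha: Alpha (payoff 3); vs Beta: Beta (payoff 8); vs Gamma: Beta (payoff -6).
Agent 2's best responses — vs Alpha: Beta (payoff 6); vs Beta: Alpha (payoff 1); vs Gamma: Beta (payoff 2).
No cell has both players best-responding. For instance, Agent 1's best reply to Alpha is Alpha, but against Alpha Agent 2 prefers Beta over Alpha.

None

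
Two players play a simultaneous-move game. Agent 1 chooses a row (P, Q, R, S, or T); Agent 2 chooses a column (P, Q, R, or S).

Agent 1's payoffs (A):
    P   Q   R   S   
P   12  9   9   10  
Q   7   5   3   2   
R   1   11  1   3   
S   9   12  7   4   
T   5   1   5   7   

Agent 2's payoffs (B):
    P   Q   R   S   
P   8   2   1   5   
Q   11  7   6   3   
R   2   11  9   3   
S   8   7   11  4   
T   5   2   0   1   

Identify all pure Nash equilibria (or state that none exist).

Find each player's best response to every opponent strategy; NE are the intersections.
Agent 1's best responses — vs P: P (payoff 12); vs Q: S (payoff 12); vs R: P (payoff 9); vs S: P (payoff 10).
Agent 2's best responses — vs P: P (payoff 8); vs Q: P (payoff 11); vs R: Q (payoff 11); vs S: R (payoff 11); vs T: P (payoff 5).
The only mutual best response is (P, P); neither player gains by switching there.

(P, P)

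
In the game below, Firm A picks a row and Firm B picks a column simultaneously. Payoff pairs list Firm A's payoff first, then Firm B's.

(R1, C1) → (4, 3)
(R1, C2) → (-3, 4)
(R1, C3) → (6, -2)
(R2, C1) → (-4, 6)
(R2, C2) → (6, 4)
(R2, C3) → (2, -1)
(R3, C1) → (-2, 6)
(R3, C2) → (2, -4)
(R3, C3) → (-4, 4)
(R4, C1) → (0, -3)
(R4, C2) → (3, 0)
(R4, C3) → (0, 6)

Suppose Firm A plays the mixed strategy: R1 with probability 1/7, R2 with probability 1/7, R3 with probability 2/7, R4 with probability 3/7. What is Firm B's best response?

Firm B's best reply maximizes expected payoff against the mix.
C1: (1/7)·3 + (1/7)·6 + (2/7)·6 + (3/7)·(-3) = 12/7
C2: (1/7)·4 + (1/7)·4 + (2/7)·(-4) + (3/7)·0 = 0
C3: (1/7)·(-2) + (1/7)·(-1) + (2/7)·4 + (3/7)·6 = 23/7
Highest expected payoff is 23/7, from C3.

C3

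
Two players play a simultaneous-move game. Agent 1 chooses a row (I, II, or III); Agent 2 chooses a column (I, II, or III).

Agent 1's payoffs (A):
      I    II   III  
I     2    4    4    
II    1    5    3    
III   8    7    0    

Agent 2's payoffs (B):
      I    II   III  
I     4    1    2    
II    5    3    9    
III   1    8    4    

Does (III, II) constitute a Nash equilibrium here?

Holding Agent 2 at II: Agent 1 gets 7 from III, versus 4 from I, 5 from II. No profitable deviation for Agent 1.
Holding Agent 1 at III: Agent 2 gets 8 from II, versus 1 from I, 4 from III. No profitable deviation for Agent 2 either.

Yes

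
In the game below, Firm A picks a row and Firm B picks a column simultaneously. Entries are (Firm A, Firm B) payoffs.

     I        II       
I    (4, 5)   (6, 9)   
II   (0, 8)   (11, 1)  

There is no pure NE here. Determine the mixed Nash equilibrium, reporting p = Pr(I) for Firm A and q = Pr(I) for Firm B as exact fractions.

p = 7/11, q = 5/9

In a mixed NE each player is indifferent between their pure strategies, so the opponent's mix sets the indifference.
Firm B indifferent between I and II: p·5 + (1−p)·8 = p·9 + (1−p)·1 ⟹ 8 + (-3)p = 1 + 8p ⟹ p = 7/11.
Firm A indifferent between I and II: q·4 + (1−q)·6 = q·0 + (1−q)·11 ⟹ 6 + (-2)q = 11 + (-11)q ⟹ q = 5/9.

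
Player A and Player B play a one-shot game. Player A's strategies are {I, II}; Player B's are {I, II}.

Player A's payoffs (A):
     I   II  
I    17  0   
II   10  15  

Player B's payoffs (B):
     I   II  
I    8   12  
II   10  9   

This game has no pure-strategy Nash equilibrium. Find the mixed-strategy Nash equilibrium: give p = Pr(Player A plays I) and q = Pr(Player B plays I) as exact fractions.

p = 1/5, q = 15/22

In a mixed NE each player is indifferent between their pure strategies, so the opponent's mix sets the indifference.
Player B indifferent between I and II: p·8 + (1−p)·10 = p·12 + (1−p)·9 ⟹ 10 + (-2)p = 9 + 3p ⟹ p = 1/5.
Player A indifferent between I and II: q·17 + (1−q)·0 = q·10 + (1−q)·15 ⟹ 0 + 17q = 15 + (-5)q ⟹ q = 15/22.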